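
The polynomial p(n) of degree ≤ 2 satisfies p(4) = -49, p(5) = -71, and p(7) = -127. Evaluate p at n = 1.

-7

Write p(n) = an^2 + bn + c. Substituting each data point gives a linear system:
  16a + 4b + c = -49
  25a + 5b + c = -71
  49a + 7b + c = -127
Solving the system yields a = -2, b = -4, c = -1.
So p(n) = -2n² - 4n - 1.
Then p(1) = -7.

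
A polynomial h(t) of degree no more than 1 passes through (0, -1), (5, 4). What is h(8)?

7

Write h(t) = at + b. Substituting each data point gives a linear system:
  b = -1
  5a + b = 4
Solving the system yields a = 1, b = -1.
So h(t) = t - 1.
Then h(8) = 7.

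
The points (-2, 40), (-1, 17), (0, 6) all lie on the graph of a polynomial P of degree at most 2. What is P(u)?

P(u) = 6u^2 - 5u + 6

Using the Lagrange interpolation formula with nodes -2, -1, 0:
  L_0(u) = (u + 1)u / 2
  L_1(u) = (u + 2)u / -1
  L_2(u) = (u + 2)(u + 1) / 2
Then P(u) = 40·L_0(u) + 17·L_1(u) + 6·L_2(u).
Expanding and collecting terms gives P(u) = 6u² - 5u + 6.
Check: P(-1) = 17. ✓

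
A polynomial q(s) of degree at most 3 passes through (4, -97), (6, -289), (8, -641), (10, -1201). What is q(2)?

-17

Using the Lagrange interpolation formula with nodes 4, 6, 8, 10:
  L_0(s) = (s - 6)(s - 8)(s - 10) / -48
  L_1(s) = (s - 4)(s - 8)(s - 10) / 16
  L_2(s) = (s - 4)(s - 6)(s - 10) / -16
  L_3(s) = (s - 4)(s - 6)(s - 8) / 48
Then q(s) = -97·L_0(s) - 289·L_1(s) - 641·L_2(s) - 1201·L_3(s).
Expanding and collecting terms gives q(s) = -s³ - 2s² - 1.
Evaluating at s = 2: q(2) = -17.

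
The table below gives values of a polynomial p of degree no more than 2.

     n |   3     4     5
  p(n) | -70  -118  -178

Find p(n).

p(n) = -6n^2 - 6n + 2

Using the Lagrange interpolation formula with nodes 3, 4, 5:
  L_0(n) = (n - 4)(n - 5) / 2
  L_1(n) = (n - 3)(n - 5) / -1
  L_2(n) = (n - 3)(n - 4) / 2
Then p(n) = -70·L_0(n) - 118·L_1(n) - 178·L_2(n).
Expanding and collecting terms gives p(n) = -6n^2 - 6n + 2.
Check: p(4) = -118. ✓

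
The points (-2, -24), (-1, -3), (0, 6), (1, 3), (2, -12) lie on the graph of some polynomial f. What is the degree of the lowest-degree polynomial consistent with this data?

Forward differences of the values at x = -2, -1, 0, 1, 2:
  f  : -24  -3  6  3  -12
  Δ  : 21  9  -3  -15
  Δ^2: -12  -12  -12
  Δ^3: 0  0
  Δ^4: 0
The second differences are constant (-12) and nonzero, while all higher differences vanish, so the minimal degree is 2.

2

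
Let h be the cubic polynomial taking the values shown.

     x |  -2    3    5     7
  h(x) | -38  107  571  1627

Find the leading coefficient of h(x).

Write h(x) = ax^3 + bx^2 + cx + d. Substituting each data point gives a linear system:
  -8a + 4b - 2c + d = -38
  27a + 9b + 3c + d = 107
  125a + 25b + 5c + d = 571
  343a + 49b + 7c + d = 1627
Solving the system yields a = 5, b = -1, c = -5, d = -4.
So h(x) = 5x^3 - x^2 - 5x - 4.
The leading coefficient is 5.

5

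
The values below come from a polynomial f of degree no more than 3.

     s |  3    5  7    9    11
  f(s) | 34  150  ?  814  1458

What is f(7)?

394

The 4 known points determine the degree-3 polynomial uniquely.
Write f(s) = as^3 + bs^2 + cs + d. Substituting each data point gives a linear system:
  27a + 9b + 3c + d = 34
  125a + 25b + 5c + d = 150
  729a + 81b + 9c + d = 814
  1331a + 121b + 11c + d = 1458
Solving the system yields a = 1, b = 1, c = 1, d = -5.
So f(s) = s^3 + s^2 + s - 5.
Then f(7) = 394.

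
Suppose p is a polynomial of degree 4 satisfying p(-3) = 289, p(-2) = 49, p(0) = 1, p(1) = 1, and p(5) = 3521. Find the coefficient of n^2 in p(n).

Write p(n) = an^4 + bn^3 + cn^2 + dn + e. Substituting each data point gives a linear system:
  81a - 27b + 9c - 3d + e = 289
  16a - 8b + 4c - 2d + e = 49
  e = 1
  a + b + c + d + e = 1
  625a + 125b + 25c + 5d + e = 3521
Solving the system yields a = 5, b = 4, c = -3, d = -6, e = 1.
So p(n) = 5n^4 + 4n^3 - 3n^2 - 6n + 1.
The coefficient of n^2 is -3.

-3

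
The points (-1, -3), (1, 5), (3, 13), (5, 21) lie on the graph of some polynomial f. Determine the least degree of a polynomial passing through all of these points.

Forward differences of the values at x = -1, 1, 3, 5:
  f  : -3  5  13  21
  Δ  : 8  8  8
  Δ^2: 0  0
  Δ^3: 0
The first differences are constant (8) and nonzero, while all higher differences vanish, so the minimal degree is 1.

1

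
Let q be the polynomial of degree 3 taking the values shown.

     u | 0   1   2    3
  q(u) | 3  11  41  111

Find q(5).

Forward differences of the values at u = 0, 1, 2, 3:
  q  : 3  11  41  111
  Δ  : 8  30  70
  Δ^2: 22  40
  Δ^3: 18
The third differences are constant, confirming degree 3.
Interpolating (Newton forward form) and evaluating at u = 5 gives q(5) = 443.

443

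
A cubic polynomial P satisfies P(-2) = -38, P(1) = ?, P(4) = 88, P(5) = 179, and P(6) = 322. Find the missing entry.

7

The 4 known points determine the degree-3 polynomial uniquely.
Write P(s) = as^3 + bs^2 + cs + d. Substituting each data point gives a linear system:
  -8a + 4b - 2c + d = -38
  64a + 16b + 4c + d = 88
  125a + 25b + 5c + d = 179
  216a + 36b + 6c + d = 322
Solving the system yields a = 2, b = -4, c = 5, d = 4.
So P(s) = 2s^3 - 4s^2 + 5s + 4.
Then P(1) = 7.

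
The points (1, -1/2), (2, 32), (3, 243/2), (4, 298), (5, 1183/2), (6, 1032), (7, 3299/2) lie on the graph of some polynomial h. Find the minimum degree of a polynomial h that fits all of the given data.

3

Forward differences of the values at s = 1, 2, 3, 4, 5, 6, 7:
  h  : -1/2  32  243/2  298  1183/2  1032  3299/2
  Δ  : 65/2  179/2  353/2  587/2  881/2  1235/2
  Δ^2: 57  87  117  147  177
  Δ^3: 30  30  30  30
  Δ^4: 0  0  0
  Δ^5: 0  0
  Δ^6: 0
The third differences are constant (30) and nonzero, while all higher differences vanish, so the minimal degree is 3.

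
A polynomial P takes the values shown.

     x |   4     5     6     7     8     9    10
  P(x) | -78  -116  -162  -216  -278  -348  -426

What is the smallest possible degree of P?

2

Forward differences of the values at x = 4, 5, 6, 7, 8, 9, 10:
  P  : -78  -116  -162  -216  -278  -348  -426
  Δ  : -38  -46  -54  -62  -70  -78
  Δ^2: -8  -8  -8  -8  -8
  Δ^3: 0  0  0  0
  Δ^4: 0  0  0
  Δ^5: 0  0
  Δ^6: 0
The second differences are constant (-8) and nonzero, while all higher differences vanish, so the minimal degree is 2.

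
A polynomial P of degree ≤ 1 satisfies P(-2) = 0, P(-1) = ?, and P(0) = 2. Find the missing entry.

1

The 2 known points determine the degree-1 polynomial uniquely.
Write P(x) = ax + b. Substituting each data point gives a linear system:
  -2a + b = 0
  b = 2
Solving the system yields a = 1, b = 2.
So P(x) = x + 2.
Then P(-1) = 1.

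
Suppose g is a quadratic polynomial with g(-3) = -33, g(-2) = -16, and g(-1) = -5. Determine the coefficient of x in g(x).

2

Write g(x) = ax^2 + bx + c. Substituting each data point gives a linear system:
  9a - 3b + c = -33
  4a - 2b + c = -16
  a - b + c = -5
Solving the system yields a = -3, b = 2, c = 0.
So g(x) = -3x^2 + 2x.
The coefficient of x is 2.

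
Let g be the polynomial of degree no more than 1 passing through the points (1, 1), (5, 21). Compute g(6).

Using the Lagrange interpolation formula with nodes 1, 5:
  L_0(t) = (t - 5) / -4
  L_1(t) = (t - 1) / 4
Then g(t) = 1·L_0(t) + 21·L_1(t).
Expanding and collecting terms gives g(t) = 5t - 4.
Evaluating at t = 6: g(6) = 26.

26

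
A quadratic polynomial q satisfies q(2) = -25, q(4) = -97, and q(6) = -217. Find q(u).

q(u) = -6u^2 - 1

Write q(u) = au^2 + bu + c. Substituting each data point gives a linear system:
  4a + 2b + c = -25
  16a + 4b + c = -97
  36a + 6b + c = -217
Solving the system yields a = -6, b = 0, c = -1.
So q(u) = -6u^2 - 1.
Check: q(2) = -25. ✓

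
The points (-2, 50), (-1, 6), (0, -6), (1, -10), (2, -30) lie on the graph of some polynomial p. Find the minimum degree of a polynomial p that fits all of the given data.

3

Forward differences of the values at x = -2, -1, 0, 1, 2:
  p  : 50  6  -6  -10  -30
  Δ  : -44  -12  -4  -20
  Δ^2: 32  8  -16
  Δ^3: -24  -24
  Δ^4: 0
The third differences are constant (-24) and nonzero, while all higher differences vanish, so the minimal degree is 3.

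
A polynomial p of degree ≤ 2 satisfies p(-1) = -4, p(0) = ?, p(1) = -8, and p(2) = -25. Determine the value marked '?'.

On equispaced nodes a degree-2 polynomial has vanishing third forward difference, so
  - p(-1) + 3·p(0) - 3·p(1) + p(2) = 0.
Substituting the known values and solving for p(0):
  3·p(0) = -3
  p(0) = -1.

-1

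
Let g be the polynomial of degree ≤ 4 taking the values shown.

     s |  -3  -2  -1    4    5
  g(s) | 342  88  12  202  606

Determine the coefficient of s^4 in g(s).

2

Write g(s) = as^4 + bs^3 + cs^2 + ds + e. Substituting each data point gives a linear system:
  81a - 27b + 9c - 3d + e = 342
  16a - 8b + 4c - 2d + e = 88
  a - b + c - d + e = 12
  256a + 64b + 16c + 4d + e = 202
  625a + 125b + 25c + 5d + e = 606
Solving the system yields a = 2, b = -6, c = 3, d = 5, e = 6.
So g(s) = 2s⁴ - 6s³ + 3s² + 5s + 6.
The leading coefficient is 2.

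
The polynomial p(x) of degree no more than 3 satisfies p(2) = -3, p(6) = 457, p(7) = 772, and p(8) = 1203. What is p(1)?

Write p(x) = ax^3 + bx^2 + cx + d. Substituting each data point gives a linear system:
  8a + 4b + 2c + d = -3
  216a + 36b + 6c + d = 457
  343a + 49b + 7c + d = 772
  512a + 64b + 8c + d = 1203
Solving the system yields a = 3, b = -5, c = -1, d = -5.
So p(x) = 3x^3 - 5x^2 - x - 5.
Then p(1) = -8.

-8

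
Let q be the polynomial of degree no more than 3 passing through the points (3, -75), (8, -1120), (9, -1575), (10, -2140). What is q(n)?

Write q(n) = an^3 + bn^2 + cn + d. Substituting each data point gives a linear system:
  27a + 9b + 3c + d = -75
  512a + 64b + 8c + d = -1120
  729a + 81b + 9c + d = -1575
  1000a + 100b + 10c + d = -2140
Solving the system yields a = -2, b = -1, c = -4, d = 0.
So q(n) = -2n³ - n² - 4n.
Check: q(10) = -2140. ✓

q(n) = -2n^3 - n^2 - 4n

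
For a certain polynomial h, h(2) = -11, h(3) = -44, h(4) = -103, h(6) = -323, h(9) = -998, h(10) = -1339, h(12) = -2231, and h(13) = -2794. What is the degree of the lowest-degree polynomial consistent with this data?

Divided differences on the nodes 2, 3, 4, 6, 9, 10, 12, 13:
  order 0: -11  -44  -103  -323  -998  -1339  -2231  -2794
  order 1: -33  -59  -110  -225  -341  -446  -563
  order 2: -13  -17  -23  -29  -35  -39
  order 3: -1  -1  -1  -1  -1
  order 4: 0  0  0  0
  order 5: 0  0  0
  order 6: 0  0
  order 7: 0
The order-3 divided differences are all -1 (nonzero) and every higher order vanishes, so the data lies on a polynomial of degree exactly 3.

3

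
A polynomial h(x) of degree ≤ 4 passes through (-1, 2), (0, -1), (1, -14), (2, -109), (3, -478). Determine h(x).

h(x) = -5x^4 - 2x^3 - 6x - 1

Using the Lagrange interpolation formula with nodes -1, 0, 1, 2, 3:
  L_0(x) = x(x - 1)(x - 2)(x - 3) / 24
  L_1(x) = (x + 1)(x - 1)(x - 2)(x - 3) / -6
  L_2(x) = (x + 1)x(x - 2)(x - 3) / 4
  L_3(x) = (x + 1)x(x - 1)(x - 3) / -6
  L_4(x) = (x + 1)x(x - 1)(x - 2) / 24
Then h(x) = 2·L_0(x) - 1·L_1(x) - 14·L_2(x) - 109·L_3(x) - 478·L_4(x).
Expanding and collecting terms gives h(x) = -5x^4 - 2x^3 - 6x - 1.
Check: h(-1) = 2. ✓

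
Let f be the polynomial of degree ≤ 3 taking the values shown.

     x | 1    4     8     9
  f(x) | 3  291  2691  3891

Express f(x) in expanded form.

Write f(x) = ax^3 + bx^2 + cx + d. Substituting each data point gives a linear system:
  a + b + c + d = 3
  64a + 16b + 4c + d = 291
  512a + 64b + 8c + d = 2691
  729a + 81b + 9c + d = 3891
Solving the system yields a = 6, b = -6, c = 0, d = 3.
So f(x) = 6x³ - 6x² + 3.
Check: f(8) = 2691. ✓

f(x) = 6x^3 - 6x^2 + 3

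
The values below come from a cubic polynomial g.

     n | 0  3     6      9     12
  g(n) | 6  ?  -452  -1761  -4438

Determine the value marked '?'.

On equispaced nodes a degree-3 polynomial has vanishing fourth forward difference, so
  g(0) - 4·g(3) + 6·g(6) - 4·g(9) + g(12) = 0.
Substituting the known values and solving for g(3):
  -4·g(3) = 100
  g(3) = -25.

-25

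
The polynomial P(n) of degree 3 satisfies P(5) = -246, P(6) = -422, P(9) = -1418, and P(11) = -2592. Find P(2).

Write P(n) = an^3 + bn^2 + cn + d. Substituting each data point gives a linear system:
  125a + 25b + 5c + d = -246
  216a + 36b + 6c + d = -422
  729a + 81b + 9c + d = -1418
  1331a + 121b + 11c + d = -2592
Solving the system yields a = -2, b = 1, c = -5, d = 4.
So P(n) = -2n^3 + n^2 - 5n + 4.
Then P(2) = -18.

-18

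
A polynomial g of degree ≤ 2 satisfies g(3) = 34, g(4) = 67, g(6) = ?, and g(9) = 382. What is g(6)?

163

The 3 known points determine the degree-2 polynomial uniquely.
Write g(u) = au^2 + bu + c. Substituting each data point gives a linear system:
  9a + 3b + c = 34
  16a + 4b + c = 67
  81a + 9b + c = 382
Solving the system yields a = 5, b = -2, c = -5.
So g(u) = 5u^2 - 2u - 5.
Then g(6) = 163.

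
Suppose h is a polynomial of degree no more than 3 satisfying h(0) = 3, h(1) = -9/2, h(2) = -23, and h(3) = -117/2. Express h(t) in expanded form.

Write h(t) = at^3 + bt^2 + ct + d. Substituting each data point gives a linear system:
  d = 3
  a + b + c + d = -9/2
  8a + 4b + 2c + d = -23
  27a + 9b + 3c + d = -117/2
Solving the system yields a = -1, b = -5/2, c = -4, d = 3.
So h(t) = -t^3 - (5/2)t^2 - 4t + 3.
Check: h(3) = -117/2. ✓

h(t) = -t^3 - (5/2)t^2 - 4t + 3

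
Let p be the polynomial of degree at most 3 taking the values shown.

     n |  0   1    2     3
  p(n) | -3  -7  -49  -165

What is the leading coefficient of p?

Write p(n) = an^3 + bn^2 + cn + d. Substituting each data point gives a linear system:
  d = -3
  a + b + c + d = -7
  8a + 4b + 2c + d = -49
  27a + 9b + 3c + d = -165
Solving the system yields a = -6, b = -1, c = 3, d = -3.
So p(n) = -6n^3 - n^2 + 3n - 3.
The leading coefficient is -6.

-6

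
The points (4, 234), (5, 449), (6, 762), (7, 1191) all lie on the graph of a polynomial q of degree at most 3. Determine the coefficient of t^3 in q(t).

Write q(t) = at^3 + bt^2 + ct + d. Substituting each data point gives a linear system:
  64a + 16b + 4c + d = 234
  125a + 25b + 5c + d = 449
  216a + 36b + 6c + d = 762
  343a + 49b + 7c + d = 1191
Solving the system yields a = 3, b = 4, c = -4, d = -6.
So q(t) = 3t³ + 4t² - 4t - 6.
The leading coefficient is 3.

3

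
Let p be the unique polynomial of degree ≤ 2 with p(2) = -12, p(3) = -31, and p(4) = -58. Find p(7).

Write p(s) = as^2 + bs + c. Substituting each data point gives a linear system:
  4a + 2b + c = -12
  9a + 3b + c = -31
  16a + 4b + c = -58
Solving the system yields a = -4, b = 1, c = 2.
So p(s) = -4s^2 + s + 2.
Then p(7) = -187.

-187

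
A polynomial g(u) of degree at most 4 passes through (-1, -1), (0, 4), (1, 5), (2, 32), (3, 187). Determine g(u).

Write g(u) = au^4 + bu^3 + cu^2 + du + e. Substituting each data point gives a linear system:
  a - b + c - d + e = -1
  e = 4
  a + b + c + d + e = 5
  16a + 8b + 4c + 2d + e = 32
  81a + 27b + 9c + 3d + e = 187
Solving the system yields a = 3, b = -1, c = -5, d = 4, e = 4.
So g(u) = 3u^4 - u^3 - 5u^2 + 4u + 4.
Check: g(0) = 4. ✓

g(u) = 3u^4 - u^3 - 5u^2 + 4u + 4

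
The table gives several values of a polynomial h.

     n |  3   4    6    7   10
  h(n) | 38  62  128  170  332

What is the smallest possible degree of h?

Divided differences on the nodes 3, 4, 6, 7, 10:
  order 0: 38  62  128  170  332
  order 1: 24  33  42  54
  order 2: 3  3  3
  order 3: 0  0
  order 4: 0
The order-2 divided differences are all 3 (nonzero) and every higher order vanishes, so the data lies on a polynomial of degree exactly 2.

2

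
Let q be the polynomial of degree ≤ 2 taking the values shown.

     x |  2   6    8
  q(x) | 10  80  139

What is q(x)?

Write q(x) = ax^2 + bx + c. Substituting each data point gives a linear system:
  4a + 2b + c = 10
  36a + 6b + c = 80
  64a + 8b + c = 139
Solving the system yields a = 2, b = 3/2, c = -1.
So q(x) = 2x^2 + (3/2)x - 1.
Check: q(8) = 139. ✓

q(x) = 2x^2 + (3/2)x - 1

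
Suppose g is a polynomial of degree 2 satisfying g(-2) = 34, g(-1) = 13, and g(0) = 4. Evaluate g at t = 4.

Write g(t) = at^2 + bt + c. Substituting each data point gives a linear system:
  4a - 2b + c = 34
  a - b + c = 13
  c = 4
Solving the system yields a = 6, b = -3, c = 4.
So g(t) = 6t^2 - 3t + 4.
Then g(4) = 88.

88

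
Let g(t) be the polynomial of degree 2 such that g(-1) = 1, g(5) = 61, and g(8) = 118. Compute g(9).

141

Using the Lagrange interpolation formula with nodes -1, 5, 8:
  L_0(t) = (t - 5)(t - 8) / 54
  L_1(t) = (t + 1)(t - 8) / -18
  L_2(t) = (t + 1)(t - 5) / 27
Then g(t) = 1·L_0(t) + 61·L_1(t) + 118·L_2(t).
Expanding and collecting terms gives g(t) = t² + 6t + 6.
Evaluating at t = 9: g(9) = 141.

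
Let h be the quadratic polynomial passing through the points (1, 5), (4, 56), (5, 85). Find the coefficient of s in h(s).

2

Write h(s) = as^2 + bs + c. Substituting each data point gives a linear system:
  a + b + c = 5
  16a + 4b + c = 56
  25a + 5b + c = 85
Solving the system yields a = 3, b = 2, c = 0.
So h(s) = 3s^2 + 2s.
The coefficient of s is 2.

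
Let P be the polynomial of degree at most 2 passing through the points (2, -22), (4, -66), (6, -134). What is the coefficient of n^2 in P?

Write P(n) = an^2 + bn + c. Substituting each data point gives a linear system:
  4a + 2b + c = -22
  16a + 4b + c = -66
  36a + 6b + c = -134
Solving the system yields a = -3, b = -4, c = -2.
So P(n) = -3n^2 - 4n - 2.
The leading coefficient is -3.

-3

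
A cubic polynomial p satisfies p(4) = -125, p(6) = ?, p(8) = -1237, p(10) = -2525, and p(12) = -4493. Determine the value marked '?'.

The 4 known points determine the degree-3 polynomial uniquely.
Write p(t) = at^3 + bt^2 + ct + d. Substituting each data point gives a linear system:
  64a + 16b + 4c + d = -125
  512a + 64b + 8c + d = -1237
  1000a + 100b + 10c + d = -2525
  1728a + 144b + 12c + d = -4493
Solving the system yields a = -3, b = 5, c = -2, d = -5.
So p(t) = -3t^3 + 5t^2 - 2t - 5.
Then p(6) = -485.

-485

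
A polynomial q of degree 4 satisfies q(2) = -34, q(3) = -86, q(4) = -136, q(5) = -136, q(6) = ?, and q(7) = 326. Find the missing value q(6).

On equispaced nodes a degree-4 polynomial has vanishing fifth forward difference, so
  - q(2) + 5·q(3) - 10·q(4) + 10·q(5) - 5·q(6) + q(7) = 0.
Substituting the known values and solving for q(6):
  -5·q(6) = 70
  q(6) = -14.

-14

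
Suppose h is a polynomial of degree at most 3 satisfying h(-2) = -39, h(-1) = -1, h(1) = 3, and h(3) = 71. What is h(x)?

h(x) = 4x^3 - 4x^2 - 2x + 5

Write h(x) = ax^3 + bx^2 + cx + d. Substituting each data point gives a linear system:
  -8a + 4b - 2c + d = -39
  -a + b - c + d = -1
  a + b + c + d = 3
  27a + 9b + 3c + d = 71
Solving the system yields a = 4, b = -4, c = -2, d = 5.
So h(x) = 4x^3 - 4x^2 - 2x + 5.
Check: h(3) = 71. ✓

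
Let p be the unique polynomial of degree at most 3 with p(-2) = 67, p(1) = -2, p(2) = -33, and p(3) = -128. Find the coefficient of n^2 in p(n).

4

Write p(n) = an^3 + bn^2 + cn + d. Substituting each data point gives a linear system:
  -8a + 4b - 2c + d = 67
  a + b + c + d = -2
  8a + 4b + 2c + d = -33
  27a + 9b + 3c + d = -128
Solving the system yields a = -6, b = 4, c = -1, d = 1.
So p(n) = -6n^3 + 4n^2 - n + 1.
The coefficient of n^2 is 4.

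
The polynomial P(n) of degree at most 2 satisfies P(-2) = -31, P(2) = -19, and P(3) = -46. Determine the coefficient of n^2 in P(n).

-6

Write P(n) = an^2 + bn + c. Substituting each data point gives a linear system:
  4a - 2b + c = -31
  4a + 2b + c = -19
  9a + 3b + c = -46
Solving the system yields a = -6, b = 3, c = -1.
So P(n) = -6n^2 + 3n - 1.
The leading coefficient is -6.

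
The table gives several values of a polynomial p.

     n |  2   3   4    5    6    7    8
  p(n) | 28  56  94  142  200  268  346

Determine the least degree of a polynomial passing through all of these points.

2

Forward differences of the values at n = 2, 3, 4, 5, 6, 7, 8:
  p  : 28  56  94  142  200  268  346
  Δ  : 28  38  48  58  68  78
  Δ^2: 10  10  10  10  10
  Δ^3: 0  0  0  0
  Δ^4: 0  0  0
  Δ^5: 0  0
  Δ^6: 0
The second differences are constant (10) and nonzero, while all higher differences vanish, so the minimal degree is 2.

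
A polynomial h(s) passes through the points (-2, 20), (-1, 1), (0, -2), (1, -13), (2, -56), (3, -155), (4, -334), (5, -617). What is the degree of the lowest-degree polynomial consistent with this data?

3

Forward differences of the values at s = -2, -1, 0, 1, 2, 3, 4, 5:
  h  : 20  1  -2  -13  -56  -155  -334  -617
  Δ  : -19  -3  -11  -43  -99  -179  -283
  Δ^2: 16  -8  -32  -56  -80  -104
  Δ^3: -24  -24  -24  -24  -24
  Δ^4: 0  0  0  0
  Δ^5: 0  0  0
  Δ^6: 0  0
  Δ^7: 0
The third differences are constant (-24) and nonzero, while all higher differences vanish, so the minimal degree is 3.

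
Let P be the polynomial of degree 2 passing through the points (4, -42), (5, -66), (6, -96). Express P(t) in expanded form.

Write P(t) = at^2 + bt + c. Substituting each data point gives a linear system:
  16a + 4b + c = -42
  25a + 5b + c = -66
  36a + 6b + c = -96
Solving the system yields a = -3, b = 3, c = -6.
So P(t) = -3t^2 + 3t - 6.
Check: P(5) = -66. ✓

P(t) = -3t^2 + 3t - 6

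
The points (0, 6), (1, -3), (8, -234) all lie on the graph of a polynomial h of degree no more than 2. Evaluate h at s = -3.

Write h(s) = as^2 + bs + c. Substituting each data point gives a linear system:
  c = 6
  a + b + c = -3
  64a + 8b + c = -234
Solving the system yields a = -3, b = -6, c = 6.
So h(s) = -3s² - 6s + 6.
Then h(-3) = -3.

-3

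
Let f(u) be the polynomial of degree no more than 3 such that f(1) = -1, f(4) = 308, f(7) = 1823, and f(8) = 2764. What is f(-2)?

Write f(u) = au^3 + bu^2 + cu + d. Substituting each data point gives a linear system:
  a + b + c + d = -1
  64a + 16b + 4c + d = 308
  343a + 49b + 7c + d = 1823
  512a + 64b + 8c + d = 2764
Solving the system yields a = 6, b = -5, c = 2, d = -4.
So f(u) = 6u^3 - 5u^2 + 2u - 4.
Then f(-2) = -76.

-76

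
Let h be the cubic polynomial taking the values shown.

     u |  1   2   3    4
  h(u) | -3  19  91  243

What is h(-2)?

Forward differences of the values at u = 1, 2, 3, 4:
  h  : -3  19  91  243
  Δ  : 22  72  152
  Δ^2: 50  80
  Δ^3: 30
The third differences are constant, confirming degree 3.
Interpolating (Newton forward form) and evaluating at u = -2 gives h(-2) = -69.

-69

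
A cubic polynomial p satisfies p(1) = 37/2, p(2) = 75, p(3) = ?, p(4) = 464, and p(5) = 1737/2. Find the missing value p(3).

423/2

The 4 known points determine the degree-3 polynomial uniquely.
Write p(x) = ax^3 + bx^2 + cx + d. Substituting each data point gives a linear system:
  a + b + c + d = 37/2
  8a + 4b + 2c + d = 75
  64a + 16b + 4c + d = 464
  125a + 25b + 5c + d = 1737/2
Solving the system yields a = 6, b = 4, c = 5/2, d = 6.
So p(x) = 6x³ + 4x² + (5/2)x + 6.
Then p(3) = 423/2.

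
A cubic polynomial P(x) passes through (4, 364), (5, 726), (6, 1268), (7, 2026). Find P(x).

P(x) = 6x^3 - 4x - 4

Using the Lagrange interpolation formula with nodes 4, 5, 6, 7:
  L_0(x) = (x - 5)(x - 6)(x - 7) / -6
  L_1(x) = (x - 4)(x - 6)(x - 7) / 2
  L_2(x) = (x - 4)(x - 5)(x - 7) / -2
  L_3(x) = (x - 4)(x - 5)(x - 6) / 6
Then P(x) = 364·L_0(x) + 726·L_1(x) + 1268·L_2(x) + 2026·L_3(x).
Expanding and collecting terms gives P(x) = 6x³ - 4x - 4.
Check: P(4) = 364. ✓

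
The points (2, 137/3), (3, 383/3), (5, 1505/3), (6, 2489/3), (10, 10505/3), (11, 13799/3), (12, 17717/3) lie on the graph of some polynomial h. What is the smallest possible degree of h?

3

Divided differences on the nodes 2, 3, 5, 6, 10, 11, 12:
  order 0: 137/3  383/3  1505/3  2489/3  10505/3  13799/3  17717/3
  order 1: 82  187  328  668  1098  1306
  order 2: 35  47  68  86  104
  order 3: 3  3  3  3
  order 4: 0  0  0
  order 5: 0  0
  order 6: 0
The order-3 divided differences are all 3 (nonzero) and every higher order vanishes, so the data lies on a polynomial of degree exactly 3.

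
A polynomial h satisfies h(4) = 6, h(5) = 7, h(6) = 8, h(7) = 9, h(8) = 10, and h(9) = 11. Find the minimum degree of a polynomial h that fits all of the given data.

1

Forward differences of the values at t = 4, 5, 6, 7, 8, 9:
  h  : 6  7  8  9  10  11
  Δ  : 1  1  1  1  1
  Δ^2: 0  0  0  0
  Δ^3: 0  0  0
  Δ^4: 0  0
  Δ^5: 0
The first differences are constant (1) and nonzero, while all higher differences vanish, so the minimal degree is 1.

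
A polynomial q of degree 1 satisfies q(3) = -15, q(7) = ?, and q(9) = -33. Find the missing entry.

The 2 known points determine the degree-1 polynomial uniquely.
Write q(u) = au + b. Substituting each data point gives a linear system:
  3a + b = -15
  9a + b = -33
Solving the system yields a = -3, b = -6.
So q(u) = -3u - 6.
Then q(7) = -27.

-27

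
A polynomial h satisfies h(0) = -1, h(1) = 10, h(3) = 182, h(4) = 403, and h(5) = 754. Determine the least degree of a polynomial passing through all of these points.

Divided differences on the nodes 0, 1, 3, 4, 5:
  order 0: -1  10  182  403  754
  order 1: 11  86  221  351
  order 2: 25  45  65
  order 3: 5  5
  order 4: 0
The order-3 divided differences are all 5 (nonzero) and every higher order vanishes, so the data lies on a polynomial of degree exactly 3.

3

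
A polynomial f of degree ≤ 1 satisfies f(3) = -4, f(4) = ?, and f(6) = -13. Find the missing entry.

-7

The 2 known points determine the degree-1 polynomial uniquely.
Write f(x) = ax + b. Substituting each data point gives a linear system:
  3a + b = -4
  6a + b = -13
Solving the system yields a = -3, b = 5.
So f(x) = -3x + 5.
Then f(4) = -7.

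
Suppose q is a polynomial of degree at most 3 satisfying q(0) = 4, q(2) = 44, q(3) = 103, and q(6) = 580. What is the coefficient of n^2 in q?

3

Write q(n) = an^3 + bn^2 + cn + d. Substituting each data point gives a linear system:
  d = 4
  8a + 4b + 2c + d = 44
  27a + 9b + 3c + d = 103
  216a + 36b + 6c + d = 580
Solving the system yields a = 2, b = 3, c = 6, d = 4.
So q(n) = 2n³ + 3n² + 6n + 4.
The coefficient of n^2 is 3.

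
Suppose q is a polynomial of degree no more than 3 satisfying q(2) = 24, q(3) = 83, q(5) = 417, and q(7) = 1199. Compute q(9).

2621

Write q(n) = an^3 + bn^2 + cn + d. Substituting each data point gives a linear system:
  8a + 4b + 2c + d = 24
  27a + 9b + 3c + d = 83
  125a + 25b + 5c + d = 417
  343a + 49b + 7c + d = 1199
Solving the system yields a = 4, b = -4, c = 3, d = 2.
So q(n) = 4n^3 - 4n^2 + 3n + 2.
Then q(9) = 2621.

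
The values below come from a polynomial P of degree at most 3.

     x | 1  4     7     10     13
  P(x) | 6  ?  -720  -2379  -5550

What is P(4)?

-87

The 4 known points determine the degree-3 polynomial uniquely.
Write P(x) = ax^3 + bx^2 + cx + d. Substituting each data point gives a linear system:
  a + b + c + d = 6
  343a + 49b + 7c + d = -720
  1000a + 100b + 10c + d = -2379
  2197a + 169b + 13c + d = -5550
Solving the system yields a = -3, b = 6, c = 2, d = 1.
So P(x) = -3x^3 + 6x^2 + 2x + 1.
Then P(4) = -87.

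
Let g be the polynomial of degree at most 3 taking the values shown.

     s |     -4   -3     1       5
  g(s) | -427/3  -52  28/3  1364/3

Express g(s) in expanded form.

Write g(s) = as^3 + bs^2 + cs + d. Substituting each data point gives a linear system:
  -64a + 16b - 4c + d = -427/3
  -27a + 9b - 3c + d = -52
  a + b + c + d = 28/3
  125a + 25b + 5c + d = 1364/3
Solving the system yields a = 3, b = 3, c = 1/3, d = 3.
So g(s) = 3s^3 + 3s^2 + (1/3)s + 3.
Check: g(5) = 1364/3. ✓

g(s) = 3s^3 + 3s^2 + (1/3)s + 3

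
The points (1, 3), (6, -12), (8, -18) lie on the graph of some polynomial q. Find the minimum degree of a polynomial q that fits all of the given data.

1

Divided differences on the nodes 1, 6, 8:
  order 0: 3  -12  -18
  order 1: -3  -3
  order 2: 0
The order-1 divided differences are all -3 (nonzero) and every higher order vanishes, so the data lies on a polynomial of degree exactly 1.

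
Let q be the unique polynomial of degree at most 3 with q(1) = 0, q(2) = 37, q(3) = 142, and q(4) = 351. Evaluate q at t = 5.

700

Using the Lagrange interpolation formula with nodes 1, 2, 3, 4:
  L_0(t) = (t - 2)(t - 3)(t - 4) / -6
  L_1(t) = (t - 1)(t - 3)(t - 4) / 2
  L_2(t) = (t - 1)(t - 2)(t - 4) / -2
  L_3(t) = (t - 1)(t - 2)(t - 3) / 6
Then q(t) = 0·L_0(t) + 37·L_1(t) + 142·L_2(t) + 351·L_3(t).
Expanding and collecting terms gives q(t) = 6t^3 - 2t^2 + t - 5.
Evaluating at t = 5: q(5) = 700.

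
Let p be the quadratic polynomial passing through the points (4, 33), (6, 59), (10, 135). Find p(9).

Write p(x) = ax^2 + bx + c. Substituting each data point gives a linear system:
  16a + 4b + c = 33
  36a + 6b + c = 59
  100a + 10b + c = 135
Solving the system yields a = 1, b = 3, c = 5.
So p(x) = x^2 + 3x + 5.
Then p(9) = 113.

113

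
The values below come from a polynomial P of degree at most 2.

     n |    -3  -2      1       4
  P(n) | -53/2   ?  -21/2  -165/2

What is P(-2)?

The 3 known points determine the degree-2 polynomial uniquely.
Write P(n) = an^2 + bn + c. Substituting each data point gives a linear system:
  9a - 3b + c = -53/2
  a + b + c = -21/2
  16a + 4b + c = -165/2
Solving the system yields a = -4, b = -4, c = -5/2.
So P(n) = -4n^2 - 4n - 5/2.
Then P(-2) = -21/2.

-21/2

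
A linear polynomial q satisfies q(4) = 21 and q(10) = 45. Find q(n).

Write q(n) = an + b. Substituting each data point gives a linear system:
  4a + b = 21
  10a + b = 45
Solving the system yields a = 4, b = 5.
So q(n) = 4n + 5.
Check: q(4) = 21. ✓

q(n) = 4n + 5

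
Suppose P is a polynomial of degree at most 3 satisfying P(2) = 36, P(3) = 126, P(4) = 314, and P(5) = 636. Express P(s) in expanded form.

Write P(s) = as^3 + bs^2 + cs + d. Substituting each data point gives a linear system:
  8a + 4b + 2c + d = 36
  27a + 9b + 3c + d = 126
  64a + 16b + 4c + d = 314
  125a + 25b + 5c + d = 636
Solving the system yields a = 6, b = -5, c = 1, d = 6.
So P(s) = 6s^3 - 5s^2 + s + 6.
Check: P(2) = 36. ✓

P(s) = 6s^3 - 5s^2 + s + 6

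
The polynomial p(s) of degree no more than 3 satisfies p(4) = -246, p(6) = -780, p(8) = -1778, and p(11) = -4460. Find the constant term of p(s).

6

Write p(s) = as^3 + bs^2 + cs + d. Substituting each data point gives a linear system:
  64a + 16b + 4c + d = -246
  216a + 36b + 6c + d = -780
  512a + 64b + 8c + d = -1778
  1331a + 121b + 11c + d = -4460
Solving the system yields a = -3, b = -4, c = 1, d = 6.
So p(s) = -3s³ - 4s² + s + 6.
The constant term is 6.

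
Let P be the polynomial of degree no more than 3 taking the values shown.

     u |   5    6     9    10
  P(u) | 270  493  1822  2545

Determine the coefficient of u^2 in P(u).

Write P(u) = au^3 + bu^2 + cu + d. Substituting each data point gives a linear system:
  125a + 25b + 5c + d = 270
  216a + 36b + 6c + d = 493
  729a + 81b + 9c + d = 1822
  1000a + 100b + 10c + d = 2545
Solving the system yields a = 3, b = -5, c = 5, d = -5.
So P(u) = 3u^3 - 5u^2 + 5u - 5.
The coefficient of u^2 is -5.

-5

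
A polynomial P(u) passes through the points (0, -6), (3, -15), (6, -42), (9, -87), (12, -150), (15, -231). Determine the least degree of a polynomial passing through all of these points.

Forward differences of the values at u = 0, 3, 6, 9, 12, 15:
  P  : -6  -15  -42  -87  -150  -231
  Δ  : -9  -27  -45  -63  -81
  Δ^2: -18  -18  -18  -18
  Δ^3: 0  0  0
  Δ^4: 0  0
  Δ^5: 0
The second differences are constant (-18) and nonzero, while all higher differences vanish, so the minimal degree is 2.

2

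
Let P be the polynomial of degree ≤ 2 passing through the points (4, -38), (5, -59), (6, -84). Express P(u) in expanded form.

Write P(u) = au^2 + bu + c. Substituting each data point gives a linear system:
  16a + 4b + c = -38
  25a + 5b + c = -59
  36a + 6b + c = -84
Solving the system yields a = -2, b = -3, c = 6.
So P(u) = -2u^2 - 3u + 6.
Check: P(6) = -84. ✓

P(u) = -2u^2 - 3u + 6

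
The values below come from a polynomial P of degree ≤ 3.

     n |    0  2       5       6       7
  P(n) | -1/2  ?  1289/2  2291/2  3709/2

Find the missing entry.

59/2

The 4 known points determine the degree-3 polynomial uniquely.
Write P(n) = an^3 + bn^2 + cn + d. Substituting each data point gives a linear system:
  d = -1/2
  125a + 25b + 5c + d = 1289/2
  216a + 36b + 6c + d = 2291/2
  343a + 49b + 7c + d = 3709/2
Solving the system yields a = 6, b = -4, c = -1, d = -1/2.
So P(n) = 6n³ - 4n² - n - 1/2.
Then P(2) = 59/2.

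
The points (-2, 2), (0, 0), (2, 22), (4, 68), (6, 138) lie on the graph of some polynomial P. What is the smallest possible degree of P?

2

Forward differences of the values at s = -2, 0, 2, 4, 6:
  P  : 2  0  22  68  138
  Δ  : -2  22  46  70
  Δ^2: 24  24  24
  Δ^3: 0  0
  Δ^4: 0
The second differences are constant (24) and nonzero, while all higher differences vanish, so the minimal degree is 2.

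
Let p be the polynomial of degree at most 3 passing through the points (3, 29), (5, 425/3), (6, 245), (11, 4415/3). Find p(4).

Using the Lagrange interpolation formula with nodes 3, 5, 6, 11:
  L_0(u) = (u - 5)(u - 6)(u - 11) / -48
  L_1(u) = (u - 3)(u - 6)(u - 11) / 12
  L_2(u) = (u - 3)(u - 5)(u - 11) / -15
  L_3(u) = (u - 3)(u - 5)(u - 6) / 240
Then p(u) = 29·L_0(u) + 425/3·L_1(u) + 245·L_2(u) + 4415/3·L_3(u).
Expanding and collecting terms gives p(u) = u^3 + (5/3)u^2 - 6u + 5.
Evaluating at u = 4: p(4) = 215/3.

215/3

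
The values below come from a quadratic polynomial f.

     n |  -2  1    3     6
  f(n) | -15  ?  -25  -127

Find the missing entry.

The 3 known points determine the degree-2 polynomial uniquely.
Write f(n) = an^2 + bn + c. Substituting each data point gives a linear system:
  4a - 2b + c = -15
  9a + 3b + c = -25
  36a + 6b + c = -127
Solving the system yields a = -4, b = 2, c = 5.
So f(n) = -4n² + 2n + 5.
Then f(1) = 3.

3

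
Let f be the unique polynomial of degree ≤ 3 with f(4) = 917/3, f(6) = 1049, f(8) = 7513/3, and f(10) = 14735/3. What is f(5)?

Forward differences of the values at n = 4, 6, 8, 10:
  f  : 917/3  1049  7513/3  14735/3
  Δ  : 2230/3  4366/3  7222/3
  Δ^2: 712  952
  Δ^3: 240
The third differences are constant, confirming degree 3.
Interpolating (Newton forward form) and evaluating at n = 5 gives f(5) = 1810/3.

1810/3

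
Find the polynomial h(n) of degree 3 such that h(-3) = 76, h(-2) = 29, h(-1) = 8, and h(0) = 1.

Write h(n) = an^3 + bn^2 + cn + d. Substituting each data point gives a linear system:
  -27a + 9b - 3c + d = 76
  -8a + 4b - 2c + d = 29
  -a + b - c + d = 8
  d = 1
Solving the system yields a = -2, b = 1, c = -4, d = 1.
So h(n) = -2n^3 + n^2 - 4n + 1.
Check: h(-1) = 8. ✓

h(n) = -2n^3 + n^2 - 4n + 1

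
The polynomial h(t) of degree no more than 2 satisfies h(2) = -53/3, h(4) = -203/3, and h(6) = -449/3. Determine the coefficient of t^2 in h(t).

-4

Write h(t) = at^2 + bt + c. Substituting each data point gives a linear system:
  4a + 2b + c = -53/3
  16a + 4b + c = -203/3
  36a + 6b + c = -449/3
Solving the system yields a = -4, b = -1, c = 1/3.
So h(t) = -4t² - t + 1/3.
The leading coefficient is -4.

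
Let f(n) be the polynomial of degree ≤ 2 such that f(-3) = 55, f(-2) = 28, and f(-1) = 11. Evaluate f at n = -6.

196

Using the Lagrange interpolation formula with nodes -3, -2, -1:
  L_0(n) = (n + 2)(n + 1) / 2
  L_1(n) = (n + 3)(n + 1) / -1
  L_2(n) = (n + 3)(n + 2) / 2
Then f(n) = 55·L_0(n) + 28·L_1(n) + 11·L_2(n).
Expanding and collecting terms gives f(n) = 5n^2 - 2n + 4.
Evaluating at n = -6: f(-6) = 196.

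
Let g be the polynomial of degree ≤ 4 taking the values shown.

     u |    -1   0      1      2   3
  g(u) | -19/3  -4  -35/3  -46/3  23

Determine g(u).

Write g(u) = au^4 + bu^3 + cu^2 + du + e. Substituting each data point gives a linear system:
  a - b + c - d + e = -19/3
  e = -4
  a + b + c + d + e = -35/3
  16a + 8b + 4c + 2d + e = -46/3
  81a + 27b + 9c + 3d + e = 23
Solving the system yields a = 1, b = 1/3, c = -6, d = -3, e = -4.
So g(u) = u^4 + (1/3)u^3 - 6u^2 - 3u - 4.
Check: g(2) = -46/3. ✓

g(u) = u^4 + (1/3)u^3 - 6u^2 - 3u - 4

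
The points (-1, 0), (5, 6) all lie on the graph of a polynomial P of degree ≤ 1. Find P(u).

P(u) = u + 1

Write P(u) = au + b. Substituting each data point gives a linear system:
  -a + b = 0
  5a + b = 6
Solving the system yields a = 1, b = 1.
So P(u) = u + 1.
Check: P(5) = 6. ✓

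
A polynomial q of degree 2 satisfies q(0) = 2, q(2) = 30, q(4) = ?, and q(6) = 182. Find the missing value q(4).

90

On equispaced nodes a degree-2 polynomial has vanishing third forward difference, so
  - q(0) + 3·q(2) - 3·q(4) + q(6) = 0.
Substituting the known values and solving for q(4):
  -3·q(4) = -270
  q(4) = 90.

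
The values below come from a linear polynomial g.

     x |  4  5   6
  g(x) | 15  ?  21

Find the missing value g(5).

18

The 2 known points determine the degree-1 polynomial uniquely.
Write g(x) = ax + b. Substituting each data point gives a linear system:
  4a + b = 15
  6a + b = 21
Solving the system yields a = 3, b = 3.
So g(x) = 3x + 3.
Then g(5) = 18.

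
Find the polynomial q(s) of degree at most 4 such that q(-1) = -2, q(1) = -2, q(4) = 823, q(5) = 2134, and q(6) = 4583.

q(s) = 4s^4 - 2s^3 - 5s^2 + 2s - 1

Write q(s) = as^4 + bs^3 + cs^2 + ds + e. Substituting each data point gives a linear system:
  a - b + c - d + e = -2
  a + b + c + d + e = -2
  256a + 64b + 16c + 4d + e = 823
  625a + 125b + 25c + 5d + e = 2134
  1296a + 216b + 36c + 6d + e = 4583
Solving the system yields a = 4, b = -2, c = -5, d = 2, e = -1.
So q(s) = 4s^4 - 2s^3 - 5s^2 + 2s - 1.
Check: q(4) = 823. ✓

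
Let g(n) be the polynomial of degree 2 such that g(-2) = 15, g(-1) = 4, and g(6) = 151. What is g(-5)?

Write g(n) = an^2 + bn + c. Substituting each data point gives a linear system:
  4a - 2b + c = 15
  a - b + c = 4
  36a + 6b + c = 151
Solving the system yields a = 4, b = 1, c = 1.
So g(n) = 4n² + n + 1.
Then g(-5) = 96.

96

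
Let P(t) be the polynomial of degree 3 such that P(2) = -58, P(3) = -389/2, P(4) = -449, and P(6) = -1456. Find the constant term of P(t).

Write P(t) = at^3 + bt^2 + ct + d. Substituting each data point gives a linear system:
  8a + 4b + 2c + d = -58
  27a + 9b + 3c + d = -389/2
  64a + 16b + 4c + d = -449
  216a + 36b + 6c + d = -1456
Solving the system yields a = -6, b = -5, c = 5/2, d = 5.
So P(t) = -6t^3 - 5t^2 + (5/2)t + 5.
The constant term is 5.

5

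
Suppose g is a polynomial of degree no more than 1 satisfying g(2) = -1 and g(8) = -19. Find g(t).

Using the Lagrange interpolation formula with nodes 2, 8:
  L_0(t) = (t - 8) / -6
  L_1(t) = (t - 2) / 6
Then g(t) = -1·L_0(t) - 19·L_1(t).
Expanding and collecting terms gives g(t) = -3t + 5.
Check: g(2) = -1. ✓

g(t) = -3t + 5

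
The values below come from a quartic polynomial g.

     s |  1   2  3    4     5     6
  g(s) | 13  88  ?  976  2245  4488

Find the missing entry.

On equispaced nodes a degree-4 polynomial has vanishing fifth forward difference, so
  - g(1) + 5·g(2) - 10·g(3) + 10·g(4) - 5·g(5) + g(6) = 0.
Substituting the known values and solving for g(3):
  -10·g(3) = -3450
  g(3) = 345.

345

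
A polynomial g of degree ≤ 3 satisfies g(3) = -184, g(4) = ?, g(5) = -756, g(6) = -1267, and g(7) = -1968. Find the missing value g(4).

-405

On equispaced nodes a degree-3 polynomial has vanishing fourth forward difference, so
  g(3) - 4·g(4) + 6·g(5) - 4·g(6) + g(7) = 0.
Substituting the known values and solving for g(4):
  -4·g(4) = 1620
  g(4) = -405.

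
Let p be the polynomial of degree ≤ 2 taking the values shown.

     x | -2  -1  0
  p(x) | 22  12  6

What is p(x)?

p(x) = 2x^2 - 4x + 6

Using the Lagrange interpolation formula with nodes -2, -1, 0:
  L_0(x) = (x + 1)x / 2
  L_1(x) = (x + 2)x / -1
  L_2(x) = (x + 2)(x + 1) / 2
Then p(x) = 22·L_0(x) + 12·L_1(x) + 6·L_2(x).
Expanding and collecting terms gives p(x) = 2x^2 - 4x + 6.
Check: p(-1) = 12. ✓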